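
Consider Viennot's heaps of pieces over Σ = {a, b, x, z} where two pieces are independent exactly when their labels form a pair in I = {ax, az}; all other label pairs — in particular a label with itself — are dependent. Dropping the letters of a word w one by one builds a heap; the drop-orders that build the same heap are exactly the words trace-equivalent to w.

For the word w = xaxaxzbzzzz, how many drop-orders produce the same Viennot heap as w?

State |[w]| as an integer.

15

0(x) covers ∅
1(a) covers ∅
2(x) covers 0:x
3(a) covers 1:a
4(x) covers 2:x
5(z) covers 4:x
6(b) covers 3:a, 5:z
7(z) covers 6:b
8(z) covers 7:z
9(z) covers 8:z
10(z) covers 9:z
floor of heap: 0:x, 1:a
completions by unplaced set U, small U first (add the entries for U minus each lowest piece of U):
  |U|=1: {10}:1
  |U|=2: {9,10}:1
  |U|=3: {8,9,10}:1
  |U|=4: {7,8,9,10}:1
  |U|=5: {6,7,8,9,10}:1
  |U|=6: {3,6,7,8,9,10}:1  {5,6,7,8,9,10}:1
  |U|=7: {1,3,6,7,8,9,10}:1  {3,5,6,7,8,9,10}:2  {4,5,6,7,8,9,10}:1
  |U|=8: {1,3,5,6,7,8,9,10}:3  {2,4,5,6,7,8,9,10}:1  {3,4,5,6,7,8,9,10}:3
  |U|=9: {0,2,4,5,6,7,8,9,10}:1  {1,3,4,5,6,7,8,9,10}:6  {2,3,4,5,6,7,8,9,10}:4
  start at 0(x): 10
  start at 1(a): 5
sum over floor = 15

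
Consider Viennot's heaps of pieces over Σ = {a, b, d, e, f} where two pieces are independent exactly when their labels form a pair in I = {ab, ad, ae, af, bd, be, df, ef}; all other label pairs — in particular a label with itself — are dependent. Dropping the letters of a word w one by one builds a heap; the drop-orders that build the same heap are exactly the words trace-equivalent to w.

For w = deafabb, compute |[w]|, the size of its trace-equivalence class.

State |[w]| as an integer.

drop 0:d onto floor
drop 1:e onto {0:d}
drop 2:a onto floor
drop 3:f onto floor
drop 4:a onto {2:a}
drop 5:b onto {3:f}
drop 6:b onto {5:b}
ground layer = {0:d, 2:a, 3:f}
drop-orders for the pieces not yet dropped (sum over which currently-grounded one goes next):
  1 to go: {1} 1  {4} 1  {6} 1
  2 to go: {0,1} 1  {1,4} 2  {1,6} 2  {2,4} 1  {4,6} 2  {5,6} 1
  3 to go: {0,1,4} 3  {0,1,6} 3  {1,2,4} 3  {1,4,6} 6  {1,5,6} 3  {2,4,6} 3  {3,5,6} 1  {4,5,6} 3
  4 to go: {0,1,2,4} 6  {0,1,4,6} 12  {0,1,5,6} 6  {1,2,4,6} 12  {1,3,5,6} 4  {1,4,5,6} 12  {2,4,5,6} 6  {3,4,5,6} 4
  5 to go: {0,1,2,4,6} 30  {0,1,3,5,6} 10  {0,1,4,5,6} 30  {1,2,4,5,6} 30  {1,3,4,5,6} 20  {2,3,4,5,6} 10
  if 0:d drops first: 60 orders
  if 2:a drops first: 60 orders
  if 3:f drops first: 90 orders
heap linearizations: 210

210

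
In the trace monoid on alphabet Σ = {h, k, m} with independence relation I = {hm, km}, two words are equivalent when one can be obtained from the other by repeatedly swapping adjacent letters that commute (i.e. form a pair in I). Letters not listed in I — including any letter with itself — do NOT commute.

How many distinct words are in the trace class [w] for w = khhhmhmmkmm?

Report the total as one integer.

0(k) covers ∅
1(h) covers 0:k
2(h) covers 1:h
3(h) covers 2:h
4(m) covers ∅
5(h) covers 3:h
6(m) covers 4:m
7(m) covers 6:m
8(k) covers 5:h
9(m) covers 7:m
10(m) covers 9:m
floor of heap: 0:k, 4:m
completions by unplaced set U, small U first (add the entries for U minus each lowest piece of U):
  |U|=1: {8}:1  {10}:1
  |U|=2: {5,8}:1  {8,10}:2  {9,10}:1
  |U|=3: {3,5,8}:1  {5,8,10}:3  {7,9,10}:1  {8,9,10}:3
  |U|=4: {2,3,5,8}:1  {3,5,8,10}:4  {5,8,9,10}:6  {6,7,9,10}:1  {7,8,9,10}:4
  |U|=5: {1,2,3,5,8}:1  {2,3,5,8,10}:5  {3,5,8,9,10}:10  {4,6,7,9,10}:1  {5,7,8,9,10}:10  {6,7,8,9,10}:5
  |U|=6: {0,1,2,3,5,8}:1  {1,2,3,5,8,10}:6  {2,3,5,8,9,10}:15  {3,5,7,8,9,10}:20  {4,6,7,8,9,10}:6  {5,6,7,8,9,10}:15
  |U|=7: {0,1,2,3,5,8,10}:7  {1,2,3,5,8,9,10}:21  {2,3,5,7,8,9,10}:35  {3,5,6,7,8,9,10}:35  {4,5,6,7,8,9,10}:21
  |U|=8: {0,1,2,3,5,8,9,10}:28  {1,2,3,5,7,8,9,10}:56  {2,3,5,6,7,8,9,10}:70  {3,4,5,6,7,8,9,10}:56
  |U|=9: {0,1,2,3,5,7,8,9,10}:84  {1,2,3,5,6,7,8,9,10}:126  {2,3,4,5,6,7,8,9,10}:126
  start at 0(k): 252
  start at 4(m): 210
sum over floor = 462

462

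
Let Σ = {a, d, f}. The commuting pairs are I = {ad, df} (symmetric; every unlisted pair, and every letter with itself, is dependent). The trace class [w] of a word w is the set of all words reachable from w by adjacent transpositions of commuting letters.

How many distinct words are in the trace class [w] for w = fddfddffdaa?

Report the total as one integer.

#0=f has no predecessor
#1=d has no predecessor
#2=d depends on [1:d]
#3=f depends on [0:f]
#4=d depends on [2:d]
#5=d depends on [4:d]
#6=f depends on [3:f]
#7=f depends on [6:f]
#8=d depends on [5:d]
#9=a depends on [7:f]
#10=a depends on [9:a]
sources: [0:f, 1:d]
N(rest) = Σ N(rest − s) over sources s of rest; N(one piece) = 1:
  size 1 → [8]=1  [10]=1
  size 2 → [5,8]=1  [8,10]=2  [9,10]=1
  size 3 → [4,5,8]=1  [5,8,10]=3  [7,9,10]=1  [8,9,10]=3
  size 4 → [2,4,5,8]=1  [4,5,8,10]=4  [5,8,9,10]=6  [6,7,9,10]=1  [7,8,9,10]=4
  size 5 → [1,2,4,5,8]=1  [2,4,5,8,10]=5  [3,6,7,9,10]=1  [4,5,8,9,10]=10  [5,7,8,9,10]=10  [6,7,8,9,10]=5
  size 6 → [0,3,6,7,9,10]=1  [1,2,4,5,8,10]=6  [2,4,5,8,9,10]=15  [3,6,7,8,9,10]=6  [4,5,7,8,9,10]=20  [5,6,7,8,9,10]=15
  size 7 → [0,3,6,7,8,9,10]=7  [1,2,4,5,8,9,10]=21  [2,4,5,7,8,9,10]=35  [3,5,6,7,8,9,10]=21  [4,5,6,7,8,9,10]=35
  size 8 → [0,3,5,6,7,8,9,10]=28  [1,2,4,5,7,8,9,10]=56  [2,4,5,6,7,8,9,10]=70  [3,4,5,6,7,8,9,10]=56
  size 9 → [0,3,4,5,6,7,8,9,10]=84  [1,2,4,5,6,7,8,9,10]=126  [2,3,4,5,6,7,8,9,10]=126
  first=0(f) contributes 252
  first=1(d) contributes 210
|[w]| = 462

462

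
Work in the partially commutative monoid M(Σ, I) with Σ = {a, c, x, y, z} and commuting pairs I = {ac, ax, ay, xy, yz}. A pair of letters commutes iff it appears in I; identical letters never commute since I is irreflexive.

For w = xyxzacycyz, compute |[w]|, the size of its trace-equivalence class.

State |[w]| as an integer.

0(x) covers ∅
1(y) covers ∅
2(x) covers 0:x
3(z) covers 2:x
4(a) covers 3:z
5(c) covers 1:y, 3:z
6(y) covers 5:c
7(c) covers 6:y
8(y) covers 7:c
9(z) covers 4:a, 7:c
floor of heap: 0:x, 1:y
completions by unplaced set U, small U first (add the entries for U minus each lowest piece of U):
  |U|=1: {8}:1  {9}:1
  |U|=2: {4,9}:1  {8,9}:2
  |U|=3: {4,8,9}:3  {7,8,9}:2
  |U|=4: {4,7,8,9}:5  {6,7,8,9}:2
  |U|=5: {4,6,7,8,9}:7  {5,6,7,8,9}:2
  |U|=6: {1,5,6,7,8,9}:2  {4,5,6,7,8,9}:9
  |U|=7: {1,4,5,6,7,8,9}:11  {3,4,5,6,7,8,9}:9
  |U|=8: {1,3,4,5,6,7,8,9}:20  {2,3,4,5,6,7,8,9}:9
  start at 0(x): 29
  start at 1(y): 9
sum over floor = 38

38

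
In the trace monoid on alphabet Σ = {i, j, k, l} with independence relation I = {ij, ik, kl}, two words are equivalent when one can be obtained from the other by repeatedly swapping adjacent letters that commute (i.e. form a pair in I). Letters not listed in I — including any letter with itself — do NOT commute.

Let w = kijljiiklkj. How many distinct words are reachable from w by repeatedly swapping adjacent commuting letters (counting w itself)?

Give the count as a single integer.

57

0(k) covers ∅
1(i) covers ∅
2(j) covers 0:k
3(l) covers 1:i, 2:j
4(j) covers 3:l
5(i) covers 3:l
6(i) covers 5:i
7(k) covers 4:j
8(l) covers 4:j, 6:i
9(k) covers 7:k
10(j) covers 8:l, 9:k
floor of heap: 0:k, 1:i
completions by unplaced set U, small U first (add the entries for U minus each lowest piece of U):
  |U|=1: {10}:1
  |U|=2: {8,10}:1  {9,10}:1
  |U|=3: {6,8,10}:1  {7,9,10}:1  {8,9,10}:2
  |U|=4: {5,6,8,10}:1  {6,8,9,10}:3  {7,8,9,10}:3
  |U|=5: {4,7,8,9,10}:3  {5,6,8,9,10}:4  {6,7,8,9,10}:6
  |U|=6: {4,6,7,8,9,10}:9  {5,6,7,8,9,10}:10
  |U|=7: {4,5,6,7,8,9,10}:19
  |U|=8: {3,4,5,6,7,8,9,10}:19
  |U|=9: {1,3,4,5,6,7,8,9,10}:19  {2,3,4,5,6,7,8,9,10}:19
  start at 0(k): 38
  start at 1(i): 19
sum over floor = 57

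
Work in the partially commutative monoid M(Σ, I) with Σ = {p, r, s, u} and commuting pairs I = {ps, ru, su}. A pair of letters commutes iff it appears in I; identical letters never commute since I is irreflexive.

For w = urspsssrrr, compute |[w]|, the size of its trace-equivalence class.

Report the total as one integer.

piece 0:u — minimal
piece 1:r — minimal
piece 2:s rests on {1:r}
piece 3:p rests on {0:u, 1:r}
piece 4:s rests on {2:s}
piece 5:s rests on {4:s}
piece 6:s rests on {5:s}
piece 7:r rests on {3:p, 6:s}
piece 8:r rests on {7:r}
piece 9:r rests on {8:r}
minimal pieces: {0:u, 1:r}
ways to finish when only these pieces remain (= sum over removing one remaining piece with nothing left below it):
  1 left: {9}→1
  2 left: {8,9}→1
  3 left: {7,8,9}→1
  4 left: {3,7,8,9}→1  {6,7,8,9}→1
  5 left: {0,3,7,8,9}→1  {3,6,7,8,9}→2  {5,6,7,8,9}→1
  6 left: {0,3,6,7,8,9}→3  {3,5,6,7,8,9}→3  {4,5,6,7,8,9}→1
  7 left: {0,3,5,6,7,8,9}→6  {2,4,5,6,7,8,9}→1  {3,4,5,6,7,8,9}→4
  8 left: {0,3,4,5,6,7,8,9}→10  {2,3,4,5,6,7,8,9}→5
  placing 0:u first → 5 extensions
  placing 1:r first → 15 extensions
total linear extensions = 20

20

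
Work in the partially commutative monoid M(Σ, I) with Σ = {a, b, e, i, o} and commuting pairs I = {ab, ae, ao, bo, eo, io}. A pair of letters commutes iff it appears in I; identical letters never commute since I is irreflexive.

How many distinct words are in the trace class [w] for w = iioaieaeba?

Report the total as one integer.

piece 0:i — minimal
piece 1:i rests on {0:i}
piece 2:o — minimal
piece 3:a rests on {1:i}
piece 4:i rests on {3:a}
piece 5:e rests on {4:i}
piece 6:a rests on {4:i}
piece 7:e rests on {5:e}
piece 8:b rests on {7:e}
piece 9:a rests on {6:a}
minimal pieces: {0:i, 2:o}
ways to finish when only these pieces remain (= sum over removing one remaining piece with nothing left below it):
  1 left: {2}→1  {8}→1  {9}→1
  2 left: {2,8}→2  {2,9}→2  {6,9}→1  {7,8}→1  {8,9}→2
  3 left: {2,6,9}→3  {2,7,8}→3  {2,8,9}→6  {5,7,8}→1  {6,8,9}→3  {7,8,9}→3
  4 left: {2,5,7,8}→4  {2,6,8,9}→12  {2,7,8,9}→12  {5,7,8,9}→4  {6,7,8,9}→6
  5 left: {2,5,7,8,9}→20  {2,6,7,8,9}→30  {5,6,7,8,9}→10
  6 left: {2,5,6,7,8,9}→60  {4,5,6,7,8,9}→10
  7 left: {2,4,5,6,7,8,9}→70  {3,4,5,6,7,8,9}→10
  8 left: {1,3,4,5,6,7,8,9}→10  {2,3,4,5,6,7,8,9}→80
  placing 0:i first → 90 extensions
  placing 2:o first → 10 extensions
total linear extensions = 100

100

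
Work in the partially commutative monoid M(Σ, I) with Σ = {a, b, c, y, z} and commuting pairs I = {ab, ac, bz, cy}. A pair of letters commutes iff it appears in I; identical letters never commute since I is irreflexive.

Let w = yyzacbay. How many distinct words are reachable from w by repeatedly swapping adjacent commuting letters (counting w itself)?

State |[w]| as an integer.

#0=y has no predecessor
#1=y depends on [0:y]
#2=z depends on [1:y]
#3=a depends on [2:z]
#4=c depends on [2:z]
#5=b depends on [4:c]
#6=a depends on [3:a]
#7=y depends on [5:b, 6:a]
sources: [0:y]
N(rest) = Σ N(rest − s) over sources s of rest; N(one piece) = 1:
  size 1 → [7]=1
  size 2 → [5,7]=1  [6,7]=1
  size 3 → [3,6,7]=1  [4,5,7]=1  [5,6,7]=2
  size 4 → [3,5,6,7]=3  [4,5,6,7]=3
  size 5 → [3,4,5,6,7]=6
  size 6 → [2,3,4,5,6,7]=6
  first=0(y) contributes 6

6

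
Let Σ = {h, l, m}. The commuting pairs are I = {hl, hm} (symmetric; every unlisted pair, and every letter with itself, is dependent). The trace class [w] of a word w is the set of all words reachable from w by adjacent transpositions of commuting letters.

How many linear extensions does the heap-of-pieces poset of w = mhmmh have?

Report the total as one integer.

10

#0=m has no predecessor
#1=h has no predecessor
#2=m depends on [0:m]
#3=m depends on [2:m]
#4=h depends on [1:h]
sources: [0:m, 1:h]
N(rest) = Σ N(rest − s) over sources s of rest; N(one piece) = 1:
  size 1 → [3]=1  [4]=1
  size 2 → [1,4]=1  [2,3]=1  [3,4]=2
  size 3 → [0,2,3]=1  [1,3,4]=3  [2,3,4]=3
  first=0(m) contributes 6
  first=1(h) contributes 4
|[w]| = 10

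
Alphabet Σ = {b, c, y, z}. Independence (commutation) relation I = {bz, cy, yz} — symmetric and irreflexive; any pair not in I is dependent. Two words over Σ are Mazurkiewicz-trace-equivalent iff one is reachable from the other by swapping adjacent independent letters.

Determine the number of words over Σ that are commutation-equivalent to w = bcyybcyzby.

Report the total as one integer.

drop 0:b onto floor
drop 1:c onto {0:b}
drop 2:y onto {0:b}
drop 3:y onto {2:y}
drop 4:b onto {1:c, 3:y}
drop 5:c onto {4:b}
drop 6:y onto {4:b}
drop 7:z onto {5:c}
drop 8:b onto {5:c, 6:y}
drop 9:y onto {8:b}
ground layer = {0:b}
drop-orders for the pieces not yet dropped (sum over which currently-grounded one goes next):
  1 to go: {7} 1  {9} 1
  2 to go: {7,9} 2  {8,9} 1
  3 to go: {6,8,9} 1  {7,8,9} 3
  4 to go: {5,7,8,9} 3  {6,7,8,9} 4
  5 to go: {5,6,7,8,9} 7
  6 to go: {4,5,6,7,8,9} 7
  7 to go: {1,4,5,6,7,8,9} 7  {3,4,5,6,7,8,9} 7
  8 to go: {1,3,4,5,6,7,8,9} 14  {2,3,4,5,6,7,8,9} 7
  if 0:b drops first: 21 orders

21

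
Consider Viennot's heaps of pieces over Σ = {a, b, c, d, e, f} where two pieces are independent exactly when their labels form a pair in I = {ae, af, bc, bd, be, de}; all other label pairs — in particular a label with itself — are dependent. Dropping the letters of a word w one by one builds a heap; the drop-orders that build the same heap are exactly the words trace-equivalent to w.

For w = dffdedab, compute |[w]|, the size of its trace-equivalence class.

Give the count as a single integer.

piece 0:d — minimal
piece 1:f rests on {0:d}
piece 2:f rests on {1:f}
piece 3:d rests on {2:f}
piece 4:e rests on {2:f}
piece 5:d rests on {3:d}
piece 6:a rests on {5:d}
piece 7:b rests on {6:a}
minimal pieces: {0:d}
ways to finish when only these pieces remain (= sum over removing one remaining piece with nothing left below it):
  1 left: {4}→1  {7}→1
  2 left: {4,7}→2  {6,7}→1
  3 left: {4,6,7}→3  {5,6,7}→1
  4 left: {3,5,6,7}→1  {4,5,6,7}→4
  5 left: {3,4,5,6,7}→5
  6 left: {2,3,4,5,6,7}→5
  placing 0:d first → 5 extensions

5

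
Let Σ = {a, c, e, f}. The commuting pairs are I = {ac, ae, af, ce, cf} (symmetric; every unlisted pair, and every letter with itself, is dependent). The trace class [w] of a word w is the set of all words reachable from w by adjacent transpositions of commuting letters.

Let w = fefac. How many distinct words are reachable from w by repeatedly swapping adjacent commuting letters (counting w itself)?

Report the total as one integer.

20

drop 0:f onto floor
drop 1:e onto {0:f}
drop 2:f onto {1:e}
drop 3:a onto floor
drop 4:c onto floor
ground layer = {0:f, 3:a, 4:c}
drop-orders for the pieces not yet dropped (sum over which currently-grounded one goes next):
  1 to go: {2} 1  {3} 1  {4} 1
  2 to go: {1,2} 1  {2,3} 2  {2,4} 2  {3,4} 2
  3 to go: {0,1,2} 1  {1,2,3} 3  {1,2,4} 3  {2,3,4} 6
  if 0:f drops first: 12 orders
  if 3:a drops first: 4 orders
  if 4:c drops first: 4 orders
heap linearizations: 20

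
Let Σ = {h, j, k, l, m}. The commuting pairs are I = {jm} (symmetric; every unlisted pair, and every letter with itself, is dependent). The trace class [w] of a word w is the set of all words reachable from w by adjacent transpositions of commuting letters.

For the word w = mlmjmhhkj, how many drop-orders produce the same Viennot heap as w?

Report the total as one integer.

#0=m has no predecessor
#1=l depends on [0:m]
#2=m depends on [1:l]
#3=j depends on [1:l]
#4=m depends on [2:m]
#5=h depends on [3:j, 4:m]
#6=h depends on [5:h]
#7=k depends on [6:h]
#8=j depends on [7:k]
sources: [0:m]
N(rest) = Σ N(rest − s) over sources s of rest; N(one piece) = 1:
  size 1 → [8]=1
  size 2 → [7,8]=1
  size 3 → [6,7,8]=1
  size 4 → [5,6,7,8]=1
  size 5 → [3,5,6,7,8]=1  [4,5,6,7,8]=1
  size 6 → [2,4,5,6,7,8]=1  [3,4,5,6,7,8]=2
  size 7 → [2,3,4,5,6,7,8]=3
  first=0(m) contributes 3

3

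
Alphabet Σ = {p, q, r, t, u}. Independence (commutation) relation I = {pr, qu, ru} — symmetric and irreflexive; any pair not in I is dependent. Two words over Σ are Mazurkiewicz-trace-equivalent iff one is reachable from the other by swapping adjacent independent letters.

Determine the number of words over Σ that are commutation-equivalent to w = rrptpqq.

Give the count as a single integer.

3

drop 0:r onto floor
drop 1:r onto {0:r}
drop 2:p onto floor
drop 3:t onto {1:r, 2:p}
drop 4:p onto {3:t}
drop 5:q onto {4:p}
drop 6:q onto {5:q}
ground layer = {0:r, 2:p}
drop-orders for the pieces not yet dropped (sum over which currently-grounded one goes next):
  1 to go: {6} 1
  2 to go: {5,6} 1
  3 to go: {4,5,6} 1
  4 to go: {3,4,5,6} 1
  5 to go: {1,3,4,5,6} 1  {2,3,4,5,6} 1
  if 0:r drops first: 2 orders
  if 2:p drops first: 1 orders
heap linearizations: 3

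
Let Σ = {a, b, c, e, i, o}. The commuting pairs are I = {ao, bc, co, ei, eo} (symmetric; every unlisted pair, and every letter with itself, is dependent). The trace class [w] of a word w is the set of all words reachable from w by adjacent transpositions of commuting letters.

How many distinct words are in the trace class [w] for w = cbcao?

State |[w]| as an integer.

9

0(c) covers ∅
1(b) covers ∅
2(c) covers 0:c
3(a) covers 1:b, 2:c
4(o) covers 1:b
floor of heap: 0:c, 1:b
completions by unplaced set U, small U first (add the entries for U minus each lowest piece of U):
  |U|=1: {3}:1  {4}:1
  |U|=2: {2,3}:1  {3,4}:2
  |U|=3: {0,2,3}:1  {1,3,4}:2  {2,3,4}:3
  start at 0(c): 5
  start at 1(b): 4
sum over floor = 9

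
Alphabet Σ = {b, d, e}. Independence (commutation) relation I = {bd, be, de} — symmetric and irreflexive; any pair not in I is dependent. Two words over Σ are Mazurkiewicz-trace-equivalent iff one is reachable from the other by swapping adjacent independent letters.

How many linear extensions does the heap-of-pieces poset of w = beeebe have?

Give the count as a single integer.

15

piece 0:b — minimal
piece 1:e — minimal
piece 2:e rests on {1:e}
piece 3:e rests on {2:e}
piece 4:b rests on {0:b}
piece 5:e rests on {3:e}
minimal pieces: {0:b, 1:e}
ways to finish when only these pieces remain (= sum over removing one remaining piece with nothing left below it):
  1 left: {4}→1  {5}→1
  2 left: {0,4}→1  {3,5}→1  {4,5}→2
  3 left: {0,4,5}→3  {2,3,5}→1  {3,4,5}→3
  4 left: {0,3,4,5}→6  {1,2,3,5}→1  {2,3,4,5}→4
  placing 0:b first → 5 extensions
  placing 1:e first → 10 extensions
total linear extensions = 15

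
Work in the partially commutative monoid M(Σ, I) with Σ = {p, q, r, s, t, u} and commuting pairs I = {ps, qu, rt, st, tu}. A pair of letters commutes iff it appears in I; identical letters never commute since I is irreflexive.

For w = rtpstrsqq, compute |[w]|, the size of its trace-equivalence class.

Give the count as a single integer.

#0=r has no predecessor
#1=t has no predecessor
#2=p depends on [0:r, 1:t]
#3=s depends on [0:r]
#4=t depends on [2:p]
#5=r depends on [2:p, 3:s]
#6=s depends on [5:r]
#7=q depends on [4:t, 6:s]
#8=q depends on [7:q]
sources: [0:r, 1:t]
N(rest) = Σ N(rest − s) over sources s of rest; N(one piece) = 1:
  size 1 → [8]=1
  size 2 → [7,8]=1
  size 3 → [4,7,8]=1  [6,7,8]=1
  size 4 → [4,6,7,8]=2  [5,6,7,8]=1
  size 5 → [3,5,6,7,8]=1  [4,5,6,7,8]=3
  size 6 → [2,4,5,6,7,8]=3  [3,4,5,6,7,8]=4
  size 7 → [1,2,4,5,6,7,8]=3  [2,3,4,5,6,7,8]=7
  first=0(r) contributes 10
  first=1(t) contributes 7
|[w]| = 17

17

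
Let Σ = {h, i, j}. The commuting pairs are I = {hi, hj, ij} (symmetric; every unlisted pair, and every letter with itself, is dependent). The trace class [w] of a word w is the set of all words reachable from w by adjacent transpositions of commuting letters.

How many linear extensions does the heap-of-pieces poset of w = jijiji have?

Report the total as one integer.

20

drop 0:j onto floor
drop 1:i onto floor
drop 2:j onto {0:j}
drop 3:i onto {1:i}
drop 4:j onto {2:j}
drop 5:i onto {3:i}
ground layer = {0:j, 1:i}
drop-orders for the pieces not yet dropped (sum over which currently-grounded one goes next):
  1 to go: {4} 1  {5} 1
  2 to go: {2,4} 1  {3,5} 1  {4,5} 2
  3 to go: {0,2,4} 1  {1,3,5} 1  {2,4,5} 3  {3,4,5} 3
  4 to go: {0,2,4,5} 4  {1,3,4,5} 4  {2,3,4,5} 6
  if 0:j drops first: 10 orders
  if 1:i drops first: 10 orders
heap linearizations: 20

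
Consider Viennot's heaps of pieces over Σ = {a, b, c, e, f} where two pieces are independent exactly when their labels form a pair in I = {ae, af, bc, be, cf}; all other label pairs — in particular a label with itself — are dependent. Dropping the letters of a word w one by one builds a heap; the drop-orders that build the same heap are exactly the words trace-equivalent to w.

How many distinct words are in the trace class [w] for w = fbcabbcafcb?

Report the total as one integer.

51

drop 0:f onto floor
drop 1:b onto {0:f}
drop 2:c onto floor
drop 3:a onto {1:b, 2:c}
drop 4:b onto {3:a}
drop 5:b onto {4:b}
drop 6:c onto {3:a}
drop 7:a onto {5:b, 6:c}
drop 8:f onto {5:b}
drop 9:c onto {7:a}
drop 10:b onto {7:a, 8:f}
ground layer = {0:f, 2:c}
drop-orders for the pieces not yet dropped (sum over which currently-grounded one goes next):
  1 to go: {9} 1  {10} 1
  2 to go: {8,10} 1  {9,10} 2
  3 to go: {7,9,10} 2  {8,9,10} 3
  4 to go: {6,7,9,10} 2  {7,8,9,10} 5
  5 to go: {5,7,8,9,10} 5  {6,7,8,9,10} 7
  6 to go: {4,5,7,8,9,10} 5  {5,6,7,8,9,10} 12
  7 to go: {4,5,6,7,8,9,10} 17
  8 to go: {3,4,5,6,7,8,9,10} 17
  9 to go: {1,3,4,5,6,7,8,9,10} 17  {2,3,4,5,6,7,8,9,10} 17
  if 0:f drops first: 34 orders
  if 2:c drops first: 17 orders
heap linearizations: 51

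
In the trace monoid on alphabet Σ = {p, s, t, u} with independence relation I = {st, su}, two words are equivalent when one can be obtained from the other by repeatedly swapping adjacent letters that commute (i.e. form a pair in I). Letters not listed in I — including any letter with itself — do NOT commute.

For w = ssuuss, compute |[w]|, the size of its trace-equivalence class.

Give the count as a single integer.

15

drop 0:s onto floor
drop 1:s onto {0:s}
drop 2:u onto floor
drop 3:u onto {2:u}
drop 4:s onto {1:s}
drop 5:s onto {4:s}
ground layer = {0:s, 2:u}
drop-orders for the pieces not yet dropped (sum over which currently-grounded one goes next):
  1 to go: {3} 1  {5} 1
  2 to go: {2,3} 1  {3,5} 2  {4,5} 1
  3 to go: {1,4,5} 1  {2,3,5} 3  {3,4,5} 3
  4 to go: {0,1,4,5} 1  {1,3,4,5} 4  {2,3,4,5} 6
  if 0:s drops first: 10 orders
  if 2:u drops first: 5 orders
heap linearizations: 15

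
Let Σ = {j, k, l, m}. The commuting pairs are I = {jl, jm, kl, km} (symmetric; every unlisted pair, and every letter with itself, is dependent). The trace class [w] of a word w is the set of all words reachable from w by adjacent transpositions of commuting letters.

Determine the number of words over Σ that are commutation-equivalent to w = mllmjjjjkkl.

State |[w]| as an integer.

462

drop 0:m onto floor
drop 1:l onto {0:m}
drop 2:l onto {1:l}
drop 3:m onto {2:l}
drop 4:j onto floor
drop 5:j onto {4:j}
drop 6:j onto {5:j}
drop 7:j onto {6:j}
drop 8:k onto {7:j}
drop 9:k onto {8:k}
drop 10:l onto {3:m}
ground layer = {0:m, 4:j}
drop-orders for the pieces not yet dropped (sum over which currently-grounded one goes next):
  1 to go: {9} 1  {10} 1
  2 to go: {3,10} 1  {8,9} 1  {9,10} 2
  3 to go: {2,3,10} 1  {3,9,10} 3  {7,8,9} 1  {8,9,10} 3
  4 to go: {1,2,3,10} 1  {2,3,9,10} 4  {3,8,9,10} 6  {6,7,8,9} 1  {7,8,9,10} 4
  5 to go: {0,1,2,3,10} 1  {1,2,3,9,10} 5  {2,3,8,9,10} 10  {3,7,8,9,10} 10  {5,6,7,8,9} 1  {6,7,8,9,10} 5
  6 to go: {0,1,2,3,9,10} 6  {1,2,3,8,9,10} 15  {2,3,7,8,9,10} 20  {3,6,7,8,9,10} 15  {4,5,6,7,8,9} 1  {5,6,7,8,9,10} 6
  7 to go: {0,1,2,3,8,9,10} 21  {1,2,3,7,8,9,10} 35  {2,3,6,7,8,9,10} 35  {3,5,6,7,8,9,10} 21  {4,5,6,7,8,9,10} 7
  8 to go: {0,1,2,3,7,8,9,10} 56  {1,2,3,6,7,8,9,10} 70  {2,3,5,6,7,8,9,10} 56  {3,4,5,6,7,8,9,10} 28
  9 to go: {0,1,2,3,6,7,8,9,10} 126  {1,2,3,5,6,7,8,9,10} 126  {2,3,4,5,6,7,8,9,10} 84
  if 0:m drops first: 210 orders
  if 4:j drops first: 252 orders
heap linearizations: 462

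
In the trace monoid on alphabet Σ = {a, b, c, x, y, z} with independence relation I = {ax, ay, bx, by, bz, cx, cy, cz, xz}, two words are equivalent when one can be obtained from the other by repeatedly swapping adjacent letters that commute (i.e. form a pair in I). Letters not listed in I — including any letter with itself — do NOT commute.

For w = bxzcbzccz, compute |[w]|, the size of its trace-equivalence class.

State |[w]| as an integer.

504

0(b) covers ∅
1(x) covers ∅
2(z) covers ∅
3(c) covers 0:b
4(b) covers 3:c
5(z) covers 2:z
6(c) covers 4:b
7(c) covers 6:c
8(z) covers 5:z
floor of heap: 0:b, 1:x, 2:z
completions by unplaced set U, small U first (add the entries for U minus each lowest piece of U):
  |U|=1: {1}:1  {7}:1  {8}:1
  |U|=2: {1,7}:2  {1,8}:2  {5,8}:1  {6,7}:1  {7,8}:2
  |U|=3: {1,5,8}:3  {1,6,7}:3  {1,7,8}:6  {2,5,8}:1  {4,6,7}:1  {5,7,8}:3  {6,7,8}:3
  |U|=4: {1,2,5,8}:4  {1,4,6,7}:4  {1,5,7,8}:12  {1,6,7,8}:12  {2,5,7,8}:4  {3,4,6,7}:1  {4,6,7,8}:4  {5,6,7,8}:6
  |U|=5: {0,3,4,6,7}:1  {1,2,5,7,8}:20  {1,3,4,6,7}:5  {1,4,6,7,8}:20  {1,5,6,7,8}:30  {2,5,6,7,8}:10  {3,4,6,7,8}:5  {4,5,6,7,8}:10
  |U|=6: {0,1,3,4,6,7}:6  {0,3,4,6,7,8}:6  {1,2,5,6,7,8}:60  {1,3,4,6,7,8}:30  {1,4,5,6,7,8}:60  {2,4,5,6,7,8}:20  {3,4,5,6,7,8}:15
  |U|=7: {0,1,3,4,6,7,8}:42  {0,3,4,5,6,7,8}:21  {1,2,4,5,6,7,8}:140  {1,3,4,5,6,7,8}:105  {2,3,4,5,6,7,8}:35
  start at 0(b): 280
  start at 1(x): 56
  start at 2(z): 168
sum over floor = 504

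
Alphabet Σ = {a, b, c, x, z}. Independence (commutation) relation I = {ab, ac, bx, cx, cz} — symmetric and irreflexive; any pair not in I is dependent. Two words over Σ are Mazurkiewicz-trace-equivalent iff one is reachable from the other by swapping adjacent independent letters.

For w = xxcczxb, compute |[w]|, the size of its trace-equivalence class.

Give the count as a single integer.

25

#0=x has no predecessor
#1=x depends on [0:x]
#2=c has no predecessor
#3=c depends on [2:c]
#4=z depends on [1:x]
#5=x depends on [4:z]
#6=b depends on [3:c, 4:z]
sources: [0:x, 2:c]
N(rest) = Σ N(rest − s) over sources s of rest; N(one piece) = 1:
  size 1 → [5]=1  [6]=1
  size 2 → [3,6]=1  [5,6]=2
  size 3 → [2,3,6]=1  [3,5,6]=3  [4,5,6]=2
  size 4 → [1,4,5,6]=2  [2,3,5,6]=4  [3,4,5,6]=5
  size 5 → [0,1,4,5,6]=2  [1,3,4,5,6]=7  [2,3,4,5,6]=9
  first=0(x) contributes 16
  first=2(c) contributes 9
|[w]| = 25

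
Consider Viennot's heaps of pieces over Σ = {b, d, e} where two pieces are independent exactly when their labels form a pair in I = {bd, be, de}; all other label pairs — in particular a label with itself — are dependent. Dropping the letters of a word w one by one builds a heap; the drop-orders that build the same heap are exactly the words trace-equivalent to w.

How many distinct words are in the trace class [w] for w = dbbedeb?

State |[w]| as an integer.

#0=d has no predecessor
#1=b has no predecessor
#2=b depends on [1:b]
#3=e has no predecessor
#4=d depends on [0:d]
#5=e depends on [3:e]
#6=b depends on [2:b]
sources: [0:d, 1:b, 3:e]
N(rest) = Σ N(rest − s) over sources s of rest; N(one piece) = 1:
  size 1 → [4]=1  [5]=1  [6]=1
  size 2 → [0,4]=1  [2,6]=1  [3,5]=1  [4,5]=2  [4,6]=2  [5,6]=2
  size 3 → [0,4,5]=3  [0,4,6]=3  [1,2,6]=1  [2,4,6]=3  [2,5,6]=3  [3,4,5]=3  [3,5,6]=3  [4,5,6]=6
  size 4 → [0,2,4,6]=6  [0,3,4,5]=6  [0,4,5,6]=12  [1,2,4,6]=4  [1,2,5,6]=4  [2,3,5,6]=6  [2,4,5,6]=12  [3,4,5,6]=12
  size 5 → [0,1,2,4,6]=10  [0,2,4,5,6]=30  [0,3,4,5,6]=30  [1,2,3,5,6]=10  [1,2,4,5,6]=20  [2,3,4,5,6]=30
  first=0(d) contributes 60
  first=1(b) contributes 90
  first=3(e) contributes 60
|[w]| = 210

210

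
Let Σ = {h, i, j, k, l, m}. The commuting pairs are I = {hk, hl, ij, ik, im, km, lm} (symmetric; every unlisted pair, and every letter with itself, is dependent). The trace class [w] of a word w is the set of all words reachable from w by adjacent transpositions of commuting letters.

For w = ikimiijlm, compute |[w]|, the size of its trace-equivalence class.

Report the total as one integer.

piece 0:i — minimal
piece 1:k — minimal
piece 2:i rests on {0:i}
piece 3:m — minimal
piece 4:i rests on {2:i}
piece 5:i rests on {4:i}
piece 6:j rests on {1:k, 3:m}
piece 7:l rests on {5:i, 6:j}
piece 8:m rests on {6:j}
minimal pieces: {0:i, 1:k, 3:m}
ways to finish when only these pieces remain (= sum over removing one remaining piece with nothing left below it):
  1 left: {7}→1  {8}→1
  2 left: {5,7}→1  {7,8}→2
  3 left: {4,5,7}→1  {5,7,8}→3  {6,7,8}→2
  4 left: {1,6,7,8}→2  {2,4,5,7}→1  {3,6,7,8}→2  {4,5,7,8}→4  {5,6,7,8}→5
  5 left: {0,2,4,5,7}→1  {1,3,6,7,8}→4  {1,5,6,7,8}→7  {2,4,5,7,8}→5  {3,5,6,7,8}→7  {4,5,6,7,8}→9
  6 left: {0,2,4,5,7,8}→6  {1,3,5,6,7,8}→18  {1,4,5,6,7,8}→16  {2,4,5,6,7,8}→14  {3,4,5,6,7,8}→16
  7 left: {0,2,4,5,6,7,8}→20  {1,2,4,5,6,7,8}→30  {1,3,4,5,6,7,8}→50  {2,3,4,5,6,7,8}→30
  placing 0:i first → 110 extensions
  placing 1:k first → 50 extensions
  placing 3:m first → 50 extensions
total linear extensions = 210

210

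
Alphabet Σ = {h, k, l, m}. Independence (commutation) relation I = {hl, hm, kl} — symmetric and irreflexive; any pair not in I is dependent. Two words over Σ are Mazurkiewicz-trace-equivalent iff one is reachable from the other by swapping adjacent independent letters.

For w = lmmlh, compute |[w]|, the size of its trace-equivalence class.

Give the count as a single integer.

5

#0=l has no predecessor
#1=m depends on [0:l]
#2=m depends on [1:m]
#3=l depends on [2:m]
#4=h has no predecessor
sources: [0:l, 4:h]
N(rest) = Σ N(rest − s) over sources s of rest; N(one piece) = 1:
  size 1 → [3]=1  [4]=1
  size 2 → [2,3]=1  [3,4]=2
  size 3 → [1,2,3]=1  [2,3,4]=3
  first=0(l) contributes 4
  first=4(h) contributes 1
|[w]| = 5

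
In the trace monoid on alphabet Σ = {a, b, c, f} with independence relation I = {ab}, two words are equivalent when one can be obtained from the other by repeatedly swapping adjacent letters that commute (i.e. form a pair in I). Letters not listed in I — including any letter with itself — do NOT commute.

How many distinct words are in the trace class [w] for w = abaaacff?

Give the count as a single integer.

5

drop 0:a onto floor
drop 1:b onto floor
drop 2:a onto {0:a}
drop 3:a onto {2:a}
drop 4:a onto {3:a}
drop 5:c onto {1:b, 4:a}
drop 6:f onto {5:c}
drop 7:f onto {6:f}
ground layer = {0:a, 1:b}
drop-orders for the pieces not yet dropped (sum over which currently-grounded one goes next):
  1 to go: {7} 1
  2 to go: {6,7} 1
  3 to go: {5,6,7} 1
  4 to go: {1,5,6,7} 1  {4,5,6,7} 1
  5 to go: {1,4,5,6,7} 2  {3,4,5,6,7} 1
  6 to go: {1,3,4,5,6,7} 3  {2,3,4,5,6,7} 1
  if 0:a drops first: 4 orders
  if 1:b drops first: 1 orders
heap linearizations: 5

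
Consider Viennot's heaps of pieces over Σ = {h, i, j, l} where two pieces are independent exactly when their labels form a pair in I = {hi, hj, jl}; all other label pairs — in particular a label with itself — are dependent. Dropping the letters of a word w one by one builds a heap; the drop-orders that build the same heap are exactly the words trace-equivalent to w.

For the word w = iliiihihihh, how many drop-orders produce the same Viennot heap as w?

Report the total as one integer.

0(i) covers ∅
1(l) covers 0:i
2(i) covers 1:l
3(i) covers 2:i
4(i) covers 3:i
5(h) covers 1:l
6(i) covers 4:i
7(h) covers 5:h
8(i) covers 6:i
9(h) covers 7:h
10(h) covers 9:h
floor of heap: 0:i
completions by unplaced set U, small U first (add the entries for U minus each lowest piece of U):
  |U|=1: {8}:1  {10}:1
  |U|=2: {6,8}:1  {8,10}:2  {9,10}:1
  |U|=3: {4,6,8}:1  {6,8,10}:3  {7,9,10}:1  {8,9,10}:3
  |U|=4: {3,4,6,8}:1  {4,6,8,10}:4  {5,7,9,10}:1  {6,8,9,10}:6  {7,8,9,10}:4
  |U|=5: {2,3,4,6,8}:1  {3,4,6,8,10}:5  {4,6,8,9,10}:10  {5,7,8,9,10}:5  {6,7,8,9,10}:10
  |U|=6: {2,3,4,6,8,10}:6  {3,4,6,8,9,10}:15  {4,6,7,8,9,10}:20  {5,6,7,8,9,10}:15
  |U|=7: {2,3,4,6,8,9,10}:21  {3,4,6,7,8,9,10}:35  {4,5,6,7,8,9,10}:35
  |U|=8: {2,3,4,6,7,8,9,10}:56  {3,4,5,6,7,8,9,10}:70
  |U|=9: {2,3,4,5,6,7,8,9,10}:126
  start at 0(i): 126

126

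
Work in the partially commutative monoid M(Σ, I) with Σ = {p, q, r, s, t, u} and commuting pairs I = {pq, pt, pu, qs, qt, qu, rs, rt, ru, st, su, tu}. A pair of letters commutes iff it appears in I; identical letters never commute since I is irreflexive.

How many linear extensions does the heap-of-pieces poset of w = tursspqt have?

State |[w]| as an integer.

1512

drop 0:t onto floor
drop 1:u onto floor
drop 2:r onto floor
drop 3:s onto floor
drop 4:s onto {3:s}
drop 5:p onto {2:r, 4:s}
drop 6:q onto {2:r}
drop 7:t onto {0:t}
ground layer = {0:t, 1:u, 2:r, 3:s}
drop-orders for the pieces not yet dropped (sum over which currently-grounded one goes next):
  1 to go: {1} 1  {5} 1  {6} 1  {7} 1
  2 to go: {0,7} 1  {1,5} 2  {1,6} 2  {1,7} 2  {4,5} 1  {5,6} 2  {5,7} 2  {6,7} 2
  3 to go: {0,1,7} 3  {0,5,7} 3  {0,6,7} 3  {1,4,5} 3  {1,5,6} 6  {1,5,7} 6  {1,6,7} 6  {2,5,6} 2  {3,4,5} 1  {4,5,6} 3  {4,5,7} 3  {5,6,7} 6
  4 to go: {0,1,5,7} 12  {0,1,6,7} 12  {0,4,5,7} 6  {0,5,6,7} 12  {1,2,5,6} 8  {1,3,4,5} 4  {1,4,5,6} 12  {1,4,5,7} 12  {1,5,6,7} 24  {2,4,5,6} 5  {2,5,6,7} 8  {3,4,5,6} 4  {3,4,5,7} 4  {4,5,6,7} 12
  5 to go: {0,1,4,5,7} 30  {0,1,5,6,7} 60  {0,2,5,6,7} 20  {0,3,4,5,7} 10  {0,4,5,6,7} 30  {1,2,4,5,6} 25  {1,2,5,6,7} 40  {1,3,4,5,6} 20  {1,3,4,5,7} 20  {1,4,5,6,7} 60  {2,3,4,5,6} 9  {2,4,5,6,7} 25  {3,4,5,6,7} 20
  6 to go: {0,1,2,5,6,7} 120  {0,1,3,4,5,7} 60  {0,1,4,5,6,7} 180  {0,2,4,5,6,7} 75  {0,3,4,5,6,7} 60  {1,2,3,4,5,6} 54  {1,2,4,5,6,7} 150  {1,3,4,5,6,7} 120  {2,3,4,5,6,7} 54
  if 0:t drops first: 378 orders
  if 1:u drops first: 189 orders
  if 2:r drops first: 420 orders
  if 3:s drops first: 525 orders
heap linearizations: 1512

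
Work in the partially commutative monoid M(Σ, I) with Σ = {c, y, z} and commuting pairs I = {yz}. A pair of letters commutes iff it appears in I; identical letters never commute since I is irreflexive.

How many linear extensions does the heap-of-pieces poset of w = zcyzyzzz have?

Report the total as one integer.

15

drop 0:z onto floor
drop 1:c onto {0:z}
drop 2:y onto {1:c}
drop 3:z onto {1:c}
drop 4:y onto {2:y}
drop 5:z onto {3:z}
drop 6:z onto {5:z}
drop 7:z onto {6:z}
ground layer = {0:z}
drop-orders for the pieces not yet dropped (sum over which currently-grounded one goes next):
  1 to go: {4} 1  {7} 1
  2 to go: {2,4} 1  {4,7} 2  {6,7} 1
  3 to go: {2,4,7} 3  {4,6,7} 3  {5,6,7} 1
  4 to go: {2,4,6,7} 6  {3,5,6,7} 1  {4,5,6,7} 4
  5 to go: {2,4,5,6,7} 10  {3,4,5,6,7} 5
  6 to go: {2,3,4,5,6,7} 15
  if 0:z drops first: 15 orders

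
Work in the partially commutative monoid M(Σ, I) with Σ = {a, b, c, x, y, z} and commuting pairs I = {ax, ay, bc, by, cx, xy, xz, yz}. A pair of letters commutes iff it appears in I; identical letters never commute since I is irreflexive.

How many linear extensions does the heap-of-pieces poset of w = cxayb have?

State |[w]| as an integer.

11

#0=c has no predecessor
#1=x has no predecessor
#2=a depends on [0:c]
#3=y depends on [0:c]
#4=b depends on [1:x, 2:a]
sources: [0:c, 1:x]
N(rest) = Σ N(rest − s) over sources s of rest; N(one piece) = 1:
  size 1 → [3]=1  [4]=1
  size 2 → [1,4]=1  [2,4]=1  [3,4]=2
  size 3 → [1,2,4]=2  [1,3,4]=3  [2,3,4]=3
  first=0(c) contributes 8
  first=1(x) contributes 3
|[w]| = 11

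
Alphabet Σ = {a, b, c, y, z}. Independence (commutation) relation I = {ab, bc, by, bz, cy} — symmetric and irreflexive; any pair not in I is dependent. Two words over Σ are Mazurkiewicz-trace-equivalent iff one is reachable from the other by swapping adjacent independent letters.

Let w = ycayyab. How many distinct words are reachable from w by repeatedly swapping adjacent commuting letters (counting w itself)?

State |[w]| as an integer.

14

#0=y has no predecessor
#1=c has no predecessor
#2=a depends on [0:y, 1:c]
#3=y depends on [2:a]
#4=y depends on [3:y]
#5=a depends on [4:y]
#6=b has no predecessor
sources: [0:y, 1:c, 6:b]
N(rest) = Σ N(rest − s) over sources s of rest; N(one piece) = 1:
  size 1 → [5]=1  [6]=1
  size 2 → [4,5]=1  [5,6]=2
  size 3 → [3,4,5]=1  [4,5,6]=3
  size 4 → [2,3,4,5]=1  [3,4,5,6]=4
  size 5 → [0,2,3,4,5]=1  [1,2,3,4,5]=1  [2,3,4,5,6]=5
  first=0(y) contributes 6
  first=1(c) contributes 6
  first=6(b) contributes 2
|[w]| = 14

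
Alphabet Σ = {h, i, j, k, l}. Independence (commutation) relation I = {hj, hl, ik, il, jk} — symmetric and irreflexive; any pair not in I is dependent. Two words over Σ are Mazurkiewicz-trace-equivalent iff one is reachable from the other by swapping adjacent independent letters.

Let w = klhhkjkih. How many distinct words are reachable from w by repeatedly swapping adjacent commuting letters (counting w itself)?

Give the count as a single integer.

drop 0:k onto floor
drop 1:l onto {0:k}
drop 2:h onto {0:k}
drop 3:h onto {2:h}
drop 4:k onto {1:l, 3:h}
drop 5:j onto {1:l}
drop 6:k onto {4:k}
drop 7:i onto {3:h, 5:j}
drop 8:h onto {6:k, 7:i}
ground layer = {0:k}
drop-orders for the pieces not yet dropped (sum over which currently-grounded one goes next):
  1 to go: {8} 1
  2 to go: {6,8} 1  {7,8} 1
  3 to go: {4,6,8} 1  {5,7,8} 1  {6,7,8} 2
  4 to go: {4,6,7,8} 3  {5,6,7,8} 3
  5 to go: {3,4,6,7,8} 3  {4,5,6,7,8} 6
  6 to go: {1,4,5,6,7,8} 6  {2,3,4,6,7,8} 3  {3,4,5,6,7,8} 9
  7 to go: {1,3,4,5,6,7,8} 15  {2,3,4,5,6,7,8} 12
  if 0:k drops first: 27 orders

27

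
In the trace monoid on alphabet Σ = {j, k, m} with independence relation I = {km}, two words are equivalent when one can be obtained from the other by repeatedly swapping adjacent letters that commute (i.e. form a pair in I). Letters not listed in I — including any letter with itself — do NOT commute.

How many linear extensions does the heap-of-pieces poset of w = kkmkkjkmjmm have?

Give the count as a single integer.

drop 0:k onto floor
drop 1:k onto {0:k}
drop 2:m onto floor
drop 3:k onto {1:k}
drop 4:k onto {3:k}
drop 5:j onto {2:m, 4:k}
drop 6:k onto {5:j}
drop 7:m onto {5:j}
drop 8:j onto {6:k, 7:m}
drop 9:m onto {8:j}
drop 10:m onto {9:m}
ground layer = {0:k, 2:m}
drop-orders for the pieces not yet dropped (sum over which currently-grounded one goes next):
  1 to go: {10} 1
  2 to go: {9,10} 1
  3 to go: {8,9,10} 1
  4 to go: {6,8,9,10} 1  {7,8,9,10} 1
  5 to go: {6,7,8,9,10} 2
  6 to go: {5,6,7,8,9,10} 2
  7 to go: {2,5,6,7,8,9,10} 2  {4,5,6,7,8,9,10} 2
  8 to go: {2,4,5,6,7,8,9,10} 4  {3,4,5,6,7,8,9,10} 2
  9 to go: {1,3,4,5,6,7,8,9,10} 2  {2,3,4,5,6,7,8,9,10} 6
  if 0:k drops first: 8 orders
  if 2:m drops first: 2 orders
heap linearizations: 10

10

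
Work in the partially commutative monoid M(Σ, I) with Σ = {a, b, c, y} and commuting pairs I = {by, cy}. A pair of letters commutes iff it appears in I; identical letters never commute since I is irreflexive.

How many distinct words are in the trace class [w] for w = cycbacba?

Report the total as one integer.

4

0(c) covers ∅
1(y) covers ∅
2(c) covers 0:c
3(b) covers 2:c
4(a) covers 1:y, 3:b
5(c) covers 4:a
6(b) covers 5:c
7(a) covers 6:b
floor of heap: 0:c, 1:y
completions by unplaced set U, small U first (add the entries for U minus each lowest piece of U):
  |U|=1: {7}:1
  |U|=2: {6,7}:1
  |U|=3: {5,6,7}:1
  |U|=4: {4,5,6,7}:1
  |U|=5: {1,4,5,6,7}:1  {3,4,5,6,7}:1
  |U|=6: {1,3,4,5,6,7}:2  {2,3,4,5,6,7}:1
  start at 0(c): 3
  start at 1(y): 1
sum over floor = 4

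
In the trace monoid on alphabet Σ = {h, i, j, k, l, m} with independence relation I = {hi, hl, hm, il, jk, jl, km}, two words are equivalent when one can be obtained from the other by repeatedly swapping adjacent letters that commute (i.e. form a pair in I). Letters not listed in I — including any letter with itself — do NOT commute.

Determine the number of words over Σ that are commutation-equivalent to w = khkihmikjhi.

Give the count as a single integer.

16

0(k) covers ∅
1(h) covers 0:k
2(k) covers 1:h
3(i) covers 2:k
4(h) covers 2:k
5(m) covers 3:i
6(i) covers 5:m
7(k) covers 4:h, 6:i
8(j) covers 4:h, 6:i
9(h) covers 7:k, 8:j
10(i) covers 7:k, 8:j
floor of heap: 0:k
completions by unplaced set U, small U first (add the entries for U minus each lowest piece of U):
  |U|=1: {9}:1  {10}:1
  |U|=2: {9,10}:2
  |U|=3: {7,9,10}:2  {8,9,10}:2
  |U|=4: {7,8,9,10}:4
  |U|=5: {4,7,8,9,10}:4  {6,7,8,9,10}:4
  |U|=6: {4,6,7,8,9,10}:8  {5,6,7,8,9,10}:4
  |U|=7: {3,5,6,7,8,9,10}:4  {4,5,6,7,8,9,10}:12
  |U|=8: {3,4,5,6,7,8,9,10}:16
  |U|=9: {2,3,4,5,6,7,8,9,10}:16
  start at 0(k): 16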